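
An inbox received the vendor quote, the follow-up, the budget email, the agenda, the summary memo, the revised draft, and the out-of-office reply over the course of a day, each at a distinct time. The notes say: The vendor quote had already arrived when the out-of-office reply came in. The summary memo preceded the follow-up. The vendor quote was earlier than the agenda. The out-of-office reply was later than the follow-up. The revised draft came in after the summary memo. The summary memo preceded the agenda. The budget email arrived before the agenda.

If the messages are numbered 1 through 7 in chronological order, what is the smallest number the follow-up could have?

The summary memo must come before the follow-up — 1 forced predecessor.
Nothing else is forced ahead of the follow-up, so its earliest slot is position 1 + 1 = 2.

2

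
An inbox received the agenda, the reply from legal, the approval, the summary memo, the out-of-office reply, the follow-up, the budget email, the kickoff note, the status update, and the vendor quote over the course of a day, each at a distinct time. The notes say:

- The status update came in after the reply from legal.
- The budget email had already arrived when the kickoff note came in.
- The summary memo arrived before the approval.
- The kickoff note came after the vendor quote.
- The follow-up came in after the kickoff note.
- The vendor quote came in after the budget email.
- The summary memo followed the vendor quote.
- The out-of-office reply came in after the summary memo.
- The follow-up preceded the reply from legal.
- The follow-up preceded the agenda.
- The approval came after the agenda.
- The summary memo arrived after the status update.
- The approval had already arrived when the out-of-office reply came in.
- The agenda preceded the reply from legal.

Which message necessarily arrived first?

the budget email

The budget email has a chain of constraints placing it before every other message, so the budget email must be first.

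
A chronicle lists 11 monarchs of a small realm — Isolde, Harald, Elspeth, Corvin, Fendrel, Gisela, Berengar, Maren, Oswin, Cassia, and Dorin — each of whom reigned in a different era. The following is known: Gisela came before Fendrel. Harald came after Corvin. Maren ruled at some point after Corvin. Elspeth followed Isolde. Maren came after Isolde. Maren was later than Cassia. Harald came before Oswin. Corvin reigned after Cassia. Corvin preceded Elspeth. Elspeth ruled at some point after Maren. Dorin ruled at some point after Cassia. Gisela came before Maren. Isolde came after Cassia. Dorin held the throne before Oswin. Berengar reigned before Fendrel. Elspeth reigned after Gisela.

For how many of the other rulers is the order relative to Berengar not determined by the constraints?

Forced after Berengar: Fendrel.
That leaves Cassia, Corvin, Dorin, Elspeth, Gisela, Harald, Isolde, Maren, and Oswin with no forced order relative to Berengar — 9.

9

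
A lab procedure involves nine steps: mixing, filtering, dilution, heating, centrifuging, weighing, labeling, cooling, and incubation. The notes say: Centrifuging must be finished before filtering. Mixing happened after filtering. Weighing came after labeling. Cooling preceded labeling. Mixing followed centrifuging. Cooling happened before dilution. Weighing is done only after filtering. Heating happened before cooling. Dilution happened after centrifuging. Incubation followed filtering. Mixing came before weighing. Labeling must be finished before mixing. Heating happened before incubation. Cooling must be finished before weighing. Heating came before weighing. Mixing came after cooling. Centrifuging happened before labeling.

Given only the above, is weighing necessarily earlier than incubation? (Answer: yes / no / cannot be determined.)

cannot be determined

No chain of stated constraints runs from weighing to incubation, and none runs from incubation to weighing either.
So the relative order of weighing and incubation is not fixed by the given facts.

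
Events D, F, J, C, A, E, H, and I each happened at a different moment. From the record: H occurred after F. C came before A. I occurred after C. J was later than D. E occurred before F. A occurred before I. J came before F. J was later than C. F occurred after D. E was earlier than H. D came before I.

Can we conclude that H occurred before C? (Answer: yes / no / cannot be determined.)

no

Tracing the constraints gives C → J → F → H, so C must come before H.
That means H cannot be before C.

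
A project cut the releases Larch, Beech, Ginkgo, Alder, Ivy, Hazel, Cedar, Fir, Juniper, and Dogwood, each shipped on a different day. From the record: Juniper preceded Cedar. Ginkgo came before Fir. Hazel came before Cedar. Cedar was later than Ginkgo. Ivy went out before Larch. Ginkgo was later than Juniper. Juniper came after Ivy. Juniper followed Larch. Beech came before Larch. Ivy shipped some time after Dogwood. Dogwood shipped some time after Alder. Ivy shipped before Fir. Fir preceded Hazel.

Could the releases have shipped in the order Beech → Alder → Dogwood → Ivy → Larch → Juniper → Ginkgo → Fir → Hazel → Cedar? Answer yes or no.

Check each stated constraint against the proposed order — e.g. Ivy is ahead of Fir; Beech is ahead of Larch. Every pair is in the required order; nothing is violated.

yes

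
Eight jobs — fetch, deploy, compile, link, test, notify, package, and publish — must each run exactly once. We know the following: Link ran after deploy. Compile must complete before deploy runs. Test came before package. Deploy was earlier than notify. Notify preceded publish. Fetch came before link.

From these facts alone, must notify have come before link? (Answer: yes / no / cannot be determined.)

cannot be determined

No chain of stated constraints runs from notify to link, and none runs from link to notify either.
So the relative order of notify and link is not fixed by the given facts.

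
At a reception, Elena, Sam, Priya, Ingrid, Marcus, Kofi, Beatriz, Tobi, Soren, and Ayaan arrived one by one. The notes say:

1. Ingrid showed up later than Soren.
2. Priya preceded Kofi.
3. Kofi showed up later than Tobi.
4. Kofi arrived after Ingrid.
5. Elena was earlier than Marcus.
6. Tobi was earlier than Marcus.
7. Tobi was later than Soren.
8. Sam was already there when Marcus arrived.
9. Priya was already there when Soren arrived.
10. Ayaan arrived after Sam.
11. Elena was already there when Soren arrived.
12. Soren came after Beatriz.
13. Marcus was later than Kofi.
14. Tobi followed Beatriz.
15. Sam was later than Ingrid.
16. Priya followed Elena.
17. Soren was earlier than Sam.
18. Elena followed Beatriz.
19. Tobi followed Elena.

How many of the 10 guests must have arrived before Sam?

5

Directly stated before Sam: Ingrid and Soren.
Beatriz reaches Sam via Beatriz → Soren → Sam.
Elena reaches Sam via Elena → Soren → Sam.
Priya reaches Sam via Priya → Soren → Sam.
No chain forces Marcus (or any of the others) ahead of Sam.
That's Beatriz, Elena, Ingrid, Priya, and Soren — 5 in all.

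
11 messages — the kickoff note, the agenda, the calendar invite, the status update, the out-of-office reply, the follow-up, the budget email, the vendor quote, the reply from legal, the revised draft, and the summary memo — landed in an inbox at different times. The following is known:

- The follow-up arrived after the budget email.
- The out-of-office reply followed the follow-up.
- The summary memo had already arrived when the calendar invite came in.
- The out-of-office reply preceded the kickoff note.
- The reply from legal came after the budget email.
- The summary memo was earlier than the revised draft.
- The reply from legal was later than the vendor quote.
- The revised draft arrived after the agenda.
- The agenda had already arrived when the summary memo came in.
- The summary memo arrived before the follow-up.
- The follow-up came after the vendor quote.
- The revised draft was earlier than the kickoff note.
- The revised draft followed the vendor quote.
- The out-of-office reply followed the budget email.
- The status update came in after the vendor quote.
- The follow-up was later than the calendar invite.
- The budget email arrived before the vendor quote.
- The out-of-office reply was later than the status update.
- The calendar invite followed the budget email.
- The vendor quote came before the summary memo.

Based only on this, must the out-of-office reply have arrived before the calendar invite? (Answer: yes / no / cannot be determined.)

Tracing the constraints gives the calendar invite → the follow-up → the out-of-office reply, so the calendar invite must come before the out-of-office reply.
That means the out-of-office reply cannot be before the calendar invite.

no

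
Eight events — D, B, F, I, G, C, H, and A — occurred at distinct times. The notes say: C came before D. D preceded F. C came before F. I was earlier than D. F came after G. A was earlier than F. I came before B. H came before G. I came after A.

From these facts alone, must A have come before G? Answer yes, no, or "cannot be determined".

cannot be determined

No chain of stated constraints runs from A to G, and none runs from G to A either.
So the relative order of A and G is not fixed by the given facts.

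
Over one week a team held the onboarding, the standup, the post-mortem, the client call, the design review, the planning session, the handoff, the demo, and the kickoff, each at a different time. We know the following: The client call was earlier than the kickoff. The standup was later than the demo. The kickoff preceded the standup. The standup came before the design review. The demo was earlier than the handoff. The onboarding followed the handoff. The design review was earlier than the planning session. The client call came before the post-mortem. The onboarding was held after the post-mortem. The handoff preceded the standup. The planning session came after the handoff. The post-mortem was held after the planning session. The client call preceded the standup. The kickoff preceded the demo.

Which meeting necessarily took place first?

The client call has a chain of constraints placing it before every other meeting, so the client call must be first.

the client call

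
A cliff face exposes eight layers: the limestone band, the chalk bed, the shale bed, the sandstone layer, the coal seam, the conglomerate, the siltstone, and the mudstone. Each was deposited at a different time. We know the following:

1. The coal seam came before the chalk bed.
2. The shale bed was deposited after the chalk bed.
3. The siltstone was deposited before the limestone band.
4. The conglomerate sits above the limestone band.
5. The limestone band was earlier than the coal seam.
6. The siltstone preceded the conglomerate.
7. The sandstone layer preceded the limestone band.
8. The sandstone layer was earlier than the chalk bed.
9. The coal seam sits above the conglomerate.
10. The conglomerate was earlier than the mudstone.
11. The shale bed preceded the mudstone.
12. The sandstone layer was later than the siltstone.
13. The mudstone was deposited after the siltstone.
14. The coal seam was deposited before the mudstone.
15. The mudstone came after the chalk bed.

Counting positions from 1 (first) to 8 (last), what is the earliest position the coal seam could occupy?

The conglomerate, the limestone band, the sandstone layer, and the siltstone must all come before the coal seam — 4 forced predecessors.
Nothing else is forced ahead of the coal seam, so its earliest slot is position 4 + 1 = 5.

5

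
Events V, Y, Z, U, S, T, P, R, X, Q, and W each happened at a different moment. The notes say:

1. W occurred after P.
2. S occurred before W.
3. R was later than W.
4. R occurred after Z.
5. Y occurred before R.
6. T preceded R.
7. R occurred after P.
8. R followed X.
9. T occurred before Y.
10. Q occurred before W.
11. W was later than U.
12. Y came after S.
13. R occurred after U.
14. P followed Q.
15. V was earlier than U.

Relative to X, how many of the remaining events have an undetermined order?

9

Forced after X: R.
That leaves P, Q, S, T, U, V, W, Y, and Z with no forced order relative to X — 9.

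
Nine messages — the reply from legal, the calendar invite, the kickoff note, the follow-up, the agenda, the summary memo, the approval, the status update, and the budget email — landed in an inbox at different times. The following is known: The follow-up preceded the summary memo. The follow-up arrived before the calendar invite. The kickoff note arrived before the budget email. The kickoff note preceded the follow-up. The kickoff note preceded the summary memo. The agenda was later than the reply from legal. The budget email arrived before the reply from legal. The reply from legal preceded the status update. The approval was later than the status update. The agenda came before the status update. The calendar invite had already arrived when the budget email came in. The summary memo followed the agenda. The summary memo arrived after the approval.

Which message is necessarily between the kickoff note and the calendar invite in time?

the follow-up

Tracing the constraints gives the kickoff note → the follow-up → the calendar invite, so the follow-up sits after the kickoff note and before the calendar invite.
No other message is forced both after the kickoff note and before the calendar invite.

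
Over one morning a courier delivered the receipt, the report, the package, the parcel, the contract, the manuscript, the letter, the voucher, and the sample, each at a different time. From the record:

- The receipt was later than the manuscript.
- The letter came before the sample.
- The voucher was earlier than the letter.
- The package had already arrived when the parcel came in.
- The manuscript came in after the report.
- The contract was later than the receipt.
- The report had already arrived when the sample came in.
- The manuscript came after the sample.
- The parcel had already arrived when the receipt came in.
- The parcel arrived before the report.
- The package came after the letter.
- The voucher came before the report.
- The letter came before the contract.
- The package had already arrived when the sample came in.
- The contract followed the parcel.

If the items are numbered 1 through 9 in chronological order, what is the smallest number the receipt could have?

The letter, the manuscript, the package, the parcel, the report, the sample, and the voucher must all come before the receipt — 7 forced predecessors.
Nothing else is forced ahead of the receipt, so its earliest slot is position 7 + 1 = 8.

8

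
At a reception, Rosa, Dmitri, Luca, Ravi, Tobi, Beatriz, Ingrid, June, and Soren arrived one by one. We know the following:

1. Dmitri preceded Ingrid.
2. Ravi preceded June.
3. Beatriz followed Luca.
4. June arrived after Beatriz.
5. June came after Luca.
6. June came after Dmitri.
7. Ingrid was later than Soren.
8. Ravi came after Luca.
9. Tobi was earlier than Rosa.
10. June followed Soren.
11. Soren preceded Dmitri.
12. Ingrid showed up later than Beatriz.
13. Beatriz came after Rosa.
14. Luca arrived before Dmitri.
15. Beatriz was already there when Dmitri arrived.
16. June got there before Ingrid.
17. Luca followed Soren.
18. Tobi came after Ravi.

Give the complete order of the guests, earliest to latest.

Soren, Luca, Ravi, Tobi, Rosa, Beatriz, Dmitri, June, Ingrid

The constraints fix every adjacent pair, so only one ordering works:
Soren → Luca → Ravi → Tobi → Rosa → Beatriz → Dmitri → June → Ingrid.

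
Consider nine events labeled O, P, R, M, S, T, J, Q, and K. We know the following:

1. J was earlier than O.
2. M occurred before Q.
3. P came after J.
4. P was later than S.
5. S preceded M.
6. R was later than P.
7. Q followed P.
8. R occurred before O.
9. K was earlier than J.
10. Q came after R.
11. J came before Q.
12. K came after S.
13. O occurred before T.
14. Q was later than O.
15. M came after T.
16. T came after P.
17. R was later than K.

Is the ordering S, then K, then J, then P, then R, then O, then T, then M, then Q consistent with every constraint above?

yes

Check each stated constraint against the proposed order — e.g. J is ahead of Q; S is ahead of M. Every pair is in the required order; nothing is violated.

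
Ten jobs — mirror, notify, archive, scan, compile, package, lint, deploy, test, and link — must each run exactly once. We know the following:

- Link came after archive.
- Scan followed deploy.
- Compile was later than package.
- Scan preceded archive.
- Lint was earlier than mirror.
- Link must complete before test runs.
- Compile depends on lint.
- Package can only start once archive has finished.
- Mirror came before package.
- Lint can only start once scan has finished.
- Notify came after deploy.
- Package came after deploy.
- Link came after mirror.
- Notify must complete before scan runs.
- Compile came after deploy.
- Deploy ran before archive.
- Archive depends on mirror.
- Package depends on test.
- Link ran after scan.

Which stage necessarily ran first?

deploy

Deploy has a chain of constraints placing it before every other stage, so deploy must be first.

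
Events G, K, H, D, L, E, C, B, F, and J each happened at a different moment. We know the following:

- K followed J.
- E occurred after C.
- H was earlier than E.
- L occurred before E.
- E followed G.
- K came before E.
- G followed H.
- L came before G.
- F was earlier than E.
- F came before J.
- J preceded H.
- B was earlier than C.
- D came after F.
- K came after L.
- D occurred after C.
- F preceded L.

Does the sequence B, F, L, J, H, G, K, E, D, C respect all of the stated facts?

The constraints require C before E, but in the proposed sequence E appears ahead of C. That one violation is enough.

no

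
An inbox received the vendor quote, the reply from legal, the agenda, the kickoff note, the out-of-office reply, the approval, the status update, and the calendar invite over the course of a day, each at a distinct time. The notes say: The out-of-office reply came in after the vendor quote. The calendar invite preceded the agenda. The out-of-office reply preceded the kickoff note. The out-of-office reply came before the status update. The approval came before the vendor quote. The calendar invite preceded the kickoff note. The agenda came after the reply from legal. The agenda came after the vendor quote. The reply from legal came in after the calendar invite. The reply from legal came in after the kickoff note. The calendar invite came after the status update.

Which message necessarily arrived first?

The approval has a chain of constraints placing it before every other message, so the approval must be first.

the approval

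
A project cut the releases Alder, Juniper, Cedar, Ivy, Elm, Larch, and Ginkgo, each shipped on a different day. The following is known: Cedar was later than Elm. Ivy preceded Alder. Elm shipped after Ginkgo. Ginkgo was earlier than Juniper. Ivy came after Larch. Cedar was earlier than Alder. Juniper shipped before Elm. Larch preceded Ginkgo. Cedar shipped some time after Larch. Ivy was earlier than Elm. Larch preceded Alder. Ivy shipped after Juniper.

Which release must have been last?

Every other release has a chain of constraints placing it before Alder, so Alder is last.

Alder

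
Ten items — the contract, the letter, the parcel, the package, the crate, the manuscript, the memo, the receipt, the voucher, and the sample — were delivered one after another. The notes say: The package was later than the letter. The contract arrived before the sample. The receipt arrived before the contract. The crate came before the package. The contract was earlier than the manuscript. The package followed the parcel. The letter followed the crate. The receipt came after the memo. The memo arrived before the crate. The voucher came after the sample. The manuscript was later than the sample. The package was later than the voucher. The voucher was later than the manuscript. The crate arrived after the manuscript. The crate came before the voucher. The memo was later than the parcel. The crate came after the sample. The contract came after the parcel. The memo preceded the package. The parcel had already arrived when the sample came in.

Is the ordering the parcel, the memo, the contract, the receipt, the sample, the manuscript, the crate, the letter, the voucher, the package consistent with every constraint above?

The constraints require the receipt before the contract, but in the proposed sequence the contract appears ahead of the receipt. That one violation is enough.

no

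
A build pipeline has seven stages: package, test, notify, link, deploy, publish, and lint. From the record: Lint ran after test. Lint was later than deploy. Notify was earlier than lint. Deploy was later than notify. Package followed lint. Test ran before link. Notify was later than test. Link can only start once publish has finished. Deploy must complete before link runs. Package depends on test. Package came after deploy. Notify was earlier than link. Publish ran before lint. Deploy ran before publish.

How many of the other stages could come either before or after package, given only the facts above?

1

Forced before package: deploy, lint, notify, publish, and test.
That leaves link with no forced order relative to package — 1.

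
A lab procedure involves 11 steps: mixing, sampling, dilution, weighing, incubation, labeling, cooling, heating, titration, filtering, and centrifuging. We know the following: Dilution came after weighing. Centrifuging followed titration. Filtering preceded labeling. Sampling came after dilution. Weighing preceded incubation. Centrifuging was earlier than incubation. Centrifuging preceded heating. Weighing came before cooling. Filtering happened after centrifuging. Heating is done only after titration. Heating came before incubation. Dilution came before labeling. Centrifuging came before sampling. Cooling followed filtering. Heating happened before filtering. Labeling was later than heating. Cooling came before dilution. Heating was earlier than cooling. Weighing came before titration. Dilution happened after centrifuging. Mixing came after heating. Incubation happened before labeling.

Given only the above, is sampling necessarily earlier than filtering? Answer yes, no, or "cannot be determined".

Tracing the constraints gives filtering → cooling → dilution → sampling, so filtering must come before sampling.
That means sampling cannot be before filtering.

no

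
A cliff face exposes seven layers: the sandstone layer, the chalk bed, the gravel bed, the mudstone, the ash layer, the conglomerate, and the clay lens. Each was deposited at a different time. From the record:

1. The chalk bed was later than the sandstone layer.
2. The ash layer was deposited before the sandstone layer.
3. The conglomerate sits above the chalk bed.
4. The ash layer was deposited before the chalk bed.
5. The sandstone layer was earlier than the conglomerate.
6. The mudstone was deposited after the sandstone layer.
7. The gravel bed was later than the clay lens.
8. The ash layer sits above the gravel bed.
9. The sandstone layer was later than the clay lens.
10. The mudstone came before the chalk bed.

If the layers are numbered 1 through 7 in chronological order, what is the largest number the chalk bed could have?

6

The chalk bed must come before the conglomerate — 1 layer forced after it.
Everything else can be placed before the chalk bed in some valid order, so the chalk bed can sit as late as position 7 − 1 = 6.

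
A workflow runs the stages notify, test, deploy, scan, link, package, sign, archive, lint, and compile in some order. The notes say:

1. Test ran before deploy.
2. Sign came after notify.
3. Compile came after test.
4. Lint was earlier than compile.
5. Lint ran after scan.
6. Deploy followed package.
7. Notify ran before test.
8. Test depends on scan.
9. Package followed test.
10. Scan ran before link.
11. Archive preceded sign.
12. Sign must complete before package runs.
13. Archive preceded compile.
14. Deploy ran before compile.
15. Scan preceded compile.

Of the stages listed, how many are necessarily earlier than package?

Directly stated before package: sign and test.
Archive reaches package via archive → sign → package.
Notify reaches package via notify → test → package.
Scan reaches package via scan → test → package.
No chain forces deploy (or any of the others) ahead of package.
That's archive, notify, scan, sign, and test — 5 in all.

5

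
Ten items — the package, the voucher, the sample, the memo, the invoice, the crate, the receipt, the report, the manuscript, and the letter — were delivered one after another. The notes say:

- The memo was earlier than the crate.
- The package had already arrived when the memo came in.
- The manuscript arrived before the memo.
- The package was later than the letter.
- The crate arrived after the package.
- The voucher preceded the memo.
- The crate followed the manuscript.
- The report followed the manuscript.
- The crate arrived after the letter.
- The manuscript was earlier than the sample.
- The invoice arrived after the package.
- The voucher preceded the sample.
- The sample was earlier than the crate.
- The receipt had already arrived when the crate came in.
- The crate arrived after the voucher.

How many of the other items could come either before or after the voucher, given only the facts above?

Forced after the voucher: the crate, the memo, and the sample.
That leaves the invoice, the letter, the manuscript, the package, the receipt, and the report with no forced order relative to the voucher — 6.

6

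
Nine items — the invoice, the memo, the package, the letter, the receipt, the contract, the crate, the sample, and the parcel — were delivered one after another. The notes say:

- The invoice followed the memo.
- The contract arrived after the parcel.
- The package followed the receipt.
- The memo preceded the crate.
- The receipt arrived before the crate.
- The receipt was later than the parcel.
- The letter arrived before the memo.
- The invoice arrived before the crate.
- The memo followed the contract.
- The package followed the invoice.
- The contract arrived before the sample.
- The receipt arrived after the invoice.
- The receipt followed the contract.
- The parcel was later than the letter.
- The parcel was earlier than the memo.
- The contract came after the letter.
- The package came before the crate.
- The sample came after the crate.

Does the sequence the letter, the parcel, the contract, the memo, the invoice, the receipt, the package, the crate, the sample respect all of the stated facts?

Check each stated constraint against the proposed order — e.g. the memo is ahead of the crate; the contract is ahead of the sample. Every pair is in the required order; nothing is violated.

yes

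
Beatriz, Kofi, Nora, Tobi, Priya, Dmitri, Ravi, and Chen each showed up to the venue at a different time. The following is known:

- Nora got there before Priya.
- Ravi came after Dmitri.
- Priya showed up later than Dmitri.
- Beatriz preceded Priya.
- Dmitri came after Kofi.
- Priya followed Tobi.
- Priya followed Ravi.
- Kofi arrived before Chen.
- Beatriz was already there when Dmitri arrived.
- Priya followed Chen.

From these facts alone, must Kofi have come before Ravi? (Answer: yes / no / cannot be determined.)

yes

Chain the constraints: Kofi → Dmitri → Ravi. Each link is directly stated, so Kofi comes before Ravi.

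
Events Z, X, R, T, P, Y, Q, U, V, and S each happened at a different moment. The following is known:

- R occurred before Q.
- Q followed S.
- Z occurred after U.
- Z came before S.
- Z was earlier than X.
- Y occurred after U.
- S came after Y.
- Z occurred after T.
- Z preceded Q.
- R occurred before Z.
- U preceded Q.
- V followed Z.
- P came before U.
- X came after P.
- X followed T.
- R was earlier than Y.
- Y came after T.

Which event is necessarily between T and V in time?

Z

Tracing the constraints gives T → Z → V, so Z sits after T and before V.
No other event is forced both after T and before V.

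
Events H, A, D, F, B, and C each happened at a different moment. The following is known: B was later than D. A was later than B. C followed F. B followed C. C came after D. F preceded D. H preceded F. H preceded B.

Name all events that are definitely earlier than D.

Directly stated before D: F.
H reaches D via H → F → D.

F, H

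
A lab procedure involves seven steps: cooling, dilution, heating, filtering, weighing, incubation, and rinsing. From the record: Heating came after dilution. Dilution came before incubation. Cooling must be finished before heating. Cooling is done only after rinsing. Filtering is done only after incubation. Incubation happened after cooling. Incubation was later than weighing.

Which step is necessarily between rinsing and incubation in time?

Tracing the constraints gives rinsing → cooling → incubation, so cooling sits after rinsing and before incubation.
No other step is forced both after rinsing and before incubation.

cooling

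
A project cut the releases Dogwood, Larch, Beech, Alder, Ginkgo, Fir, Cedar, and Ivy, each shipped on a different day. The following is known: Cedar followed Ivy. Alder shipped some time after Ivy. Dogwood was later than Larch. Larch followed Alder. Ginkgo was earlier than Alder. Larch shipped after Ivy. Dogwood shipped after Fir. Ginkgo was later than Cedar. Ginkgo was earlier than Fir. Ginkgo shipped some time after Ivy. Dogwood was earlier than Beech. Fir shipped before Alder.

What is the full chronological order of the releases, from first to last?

Ivy, Cedar, Ginkgo, Fir, Alder, Larch, Dogwood, Beech

The constraints fix every adjacent pair, so only one ordering works:
Ivy → Cedar → Ginkgo → Fir → Alder → Larch → Dogwood → Beech.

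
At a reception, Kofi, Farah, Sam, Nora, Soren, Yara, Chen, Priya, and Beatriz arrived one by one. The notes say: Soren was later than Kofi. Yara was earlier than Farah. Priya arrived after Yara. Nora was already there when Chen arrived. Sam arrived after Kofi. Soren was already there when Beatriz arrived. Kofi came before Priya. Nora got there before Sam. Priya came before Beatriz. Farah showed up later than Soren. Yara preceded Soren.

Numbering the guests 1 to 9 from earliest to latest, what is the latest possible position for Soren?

7

Soren must come before Beatriz and Farah — 2 guests forced after them.
Everything else can be placed before Soren in some valid order, so Soren can sit as late as position 9 − 2 = 7.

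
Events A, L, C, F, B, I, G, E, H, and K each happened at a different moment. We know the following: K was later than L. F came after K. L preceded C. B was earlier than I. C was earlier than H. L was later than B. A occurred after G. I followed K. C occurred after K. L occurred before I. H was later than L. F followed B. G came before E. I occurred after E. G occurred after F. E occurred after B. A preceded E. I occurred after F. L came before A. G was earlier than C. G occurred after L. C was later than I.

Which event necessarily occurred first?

B

B has a chain of constraints placing it before every other event, so B must be first.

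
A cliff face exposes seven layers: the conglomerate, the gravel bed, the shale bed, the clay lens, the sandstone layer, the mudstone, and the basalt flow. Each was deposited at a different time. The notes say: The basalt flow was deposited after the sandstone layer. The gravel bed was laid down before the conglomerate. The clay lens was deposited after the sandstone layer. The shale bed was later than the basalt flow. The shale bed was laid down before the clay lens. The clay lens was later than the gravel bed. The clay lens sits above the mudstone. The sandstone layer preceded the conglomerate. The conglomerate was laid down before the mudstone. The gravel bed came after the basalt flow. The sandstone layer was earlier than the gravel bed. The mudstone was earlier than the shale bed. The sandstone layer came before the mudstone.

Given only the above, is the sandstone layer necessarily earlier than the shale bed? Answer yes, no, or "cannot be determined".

yes

Chain the constraints: the sandstone layer → the basalt flow → the shale bed. Each link is directly stated, so the sandstone layer comes before the shale bed.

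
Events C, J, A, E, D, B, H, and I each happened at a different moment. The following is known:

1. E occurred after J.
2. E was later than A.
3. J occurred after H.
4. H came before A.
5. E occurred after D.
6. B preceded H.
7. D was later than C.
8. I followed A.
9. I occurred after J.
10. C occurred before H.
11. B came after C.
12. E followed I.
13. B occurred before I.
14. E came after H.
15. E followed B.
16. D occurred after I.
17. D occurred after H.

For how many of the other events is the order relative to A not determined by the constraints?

Forced before A: B, C, and H; forced after A: D, E, and I.
That leaves J with no forced order relative to A — 1.

1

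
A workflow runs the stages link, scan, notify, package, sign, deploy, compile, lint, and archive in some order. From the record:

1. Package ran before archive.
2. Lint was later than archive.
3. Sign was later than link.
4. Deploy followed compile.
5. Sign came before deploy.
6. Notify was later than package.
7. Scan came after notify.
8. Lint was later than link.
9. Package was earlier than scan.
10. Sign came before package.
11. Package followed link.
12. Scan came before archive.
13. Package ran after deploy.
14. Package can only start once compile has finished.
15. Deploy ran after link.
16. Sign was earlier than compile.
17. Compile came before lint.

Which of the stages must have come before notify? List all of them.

compile, deploy, link, package, sign

Directly stated before notify: package.
Compile reaches notify via compile → package → notify.
Deploy reaches notify via deploy → package → notify.
Link reaches notify via link → package → notify.
Likewise sign reaches notify by chaining the stated constraints.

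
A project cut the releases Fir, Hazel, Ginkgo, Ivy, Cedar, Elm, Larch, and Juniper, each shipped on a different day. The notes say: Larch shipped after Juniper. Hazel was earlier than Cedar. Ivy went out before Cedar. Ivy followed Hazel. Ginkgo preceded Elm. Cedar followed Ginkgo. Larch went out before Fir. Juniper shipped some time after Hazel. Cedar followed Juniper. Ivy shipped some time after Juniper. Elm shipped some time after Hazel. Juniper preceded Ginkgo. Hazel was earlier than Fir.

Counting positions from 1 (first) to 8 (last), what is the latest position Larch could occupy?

Larch must come before Fir — 1 release forced after it.
Everything else can be placed before Larch in some valid order, so Larch can sit as late as position 8 − 1 = 7.

7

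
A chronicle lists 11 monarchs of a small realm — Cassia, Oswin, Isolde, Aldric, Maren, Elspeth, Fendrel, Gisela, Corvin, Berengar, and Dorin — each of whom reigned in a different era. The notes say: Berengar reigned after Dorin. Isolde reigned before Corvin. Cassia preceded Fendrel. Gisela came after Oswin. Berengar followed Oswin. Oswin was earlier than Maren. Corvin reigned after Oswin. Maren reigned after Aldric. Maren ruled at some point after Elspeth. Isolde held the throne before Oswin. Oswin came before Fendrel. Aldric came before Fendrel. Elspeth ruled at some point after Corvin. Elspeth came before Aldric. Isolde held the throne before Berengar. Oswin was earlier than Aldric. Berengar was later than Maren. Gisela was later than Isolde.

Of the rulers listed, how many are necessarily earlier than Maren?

Directly stated before Maren: Aldric, Elspeth, and Oswin.
Corvin reaches Maren via Corvin → Elspeth → Maren.
Isolde reaches Maren via Isolde → Oswin → Maren.
No chain forces Fendrel (or any of the others) ahead of Maren.
That's Aldric, Corvin, Elspeth, Isolde, and Oswin — 5 in all.

5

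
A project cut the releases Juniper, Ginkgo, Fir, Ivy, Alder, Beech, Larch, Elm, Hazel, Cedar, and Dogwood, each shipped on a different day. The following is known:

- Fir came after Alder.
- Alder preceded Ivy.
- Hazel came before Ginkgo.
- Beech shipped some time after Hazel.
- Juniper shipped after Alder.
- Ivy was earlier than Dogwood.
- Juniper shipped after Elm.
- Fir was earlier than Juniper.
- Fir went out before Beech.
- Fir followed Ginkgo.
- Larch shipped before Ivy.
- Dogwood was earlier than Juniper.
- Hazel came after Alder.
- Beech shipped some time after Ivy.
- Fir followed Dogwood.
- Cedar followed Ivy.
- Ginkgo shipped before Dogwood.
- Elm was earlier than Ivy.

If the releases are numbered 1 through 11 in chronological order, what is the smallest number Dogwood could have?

Alder, Elm, Ginkgo, Hazel, Ivy, and Larch must all come before Dogwood — 6 forced predecessors.
Nothing else is forced ahead of Dogwood, so its earliest slot is position 6 + 1 = 7.

7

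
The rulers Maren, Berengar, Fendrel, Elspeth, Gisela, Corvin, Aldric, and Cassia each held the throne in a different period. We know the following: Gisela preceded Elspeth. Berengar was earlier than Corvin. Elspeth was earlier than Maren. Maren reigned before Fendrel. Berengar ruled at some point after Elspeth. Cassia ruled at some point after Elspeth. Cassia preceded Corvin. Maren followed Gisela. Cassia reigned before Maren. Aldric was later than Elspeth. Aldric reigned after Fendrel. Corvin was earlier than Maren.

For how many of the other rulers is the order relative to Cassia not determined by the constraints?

Forced before Cassia: Elspeth and Gisela; forced after Cassia: Aldric, Corvin, Fendrel, and Maren.
That leaves Berengar with no forced order relative to Cassia — 1.

1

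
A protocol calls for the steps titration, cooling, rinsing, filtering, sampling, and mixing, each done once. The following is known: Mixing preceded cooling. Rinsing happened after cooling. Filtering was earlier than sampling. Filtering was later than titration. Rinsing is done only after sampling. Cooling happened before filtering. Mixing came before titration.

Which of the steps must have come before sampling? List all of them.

Directly stated before sampling: filtering.
Cooling reaches sampling via cooling → filtering → sampling.
Mixing reaches sampling via mixing → titration → filtering → sampling.
Titration reaches sampling via titration → filtering → sampling.
No chain forces rinsing ahead of sampling.

cooling, filtering, mixing, titration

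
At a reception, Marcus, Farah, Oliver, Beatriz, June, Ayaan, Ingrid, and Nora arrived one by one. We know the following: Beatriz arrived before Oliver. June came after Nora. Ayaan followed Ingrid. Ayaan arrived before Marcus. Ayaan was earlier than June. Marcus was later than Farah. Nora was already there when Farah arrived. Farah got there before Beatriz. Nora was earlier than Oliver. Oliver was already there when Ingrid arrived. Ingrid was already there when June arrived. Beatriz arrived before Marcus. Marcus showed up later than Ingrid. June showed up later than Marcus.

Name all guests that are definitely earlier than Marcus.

Ayaan, Beatriz, Farah, Ingrid, Nora, Oliver

Directly stated before Marcus: Ayaan, Beatriz, Farah, and Ingrid.
Nora reaches Marcus via Nora → Farah → Marcus.
Oliver reaches Marcus via Oliver → Ingrid → Marcus.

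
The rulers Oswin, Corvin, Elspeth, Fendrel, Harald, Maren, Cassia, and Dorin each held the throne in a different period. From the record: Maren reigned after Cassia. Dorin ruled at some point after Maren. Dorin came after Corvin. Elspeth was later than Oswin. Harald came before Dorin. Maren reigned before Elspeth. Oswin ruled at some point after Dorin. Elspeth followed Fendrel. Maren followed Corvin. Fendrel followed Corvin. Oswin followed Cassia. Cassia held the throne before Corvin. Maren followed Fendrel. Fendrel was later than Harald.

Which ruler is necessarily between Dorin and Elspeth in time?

Tracing the constraints gives Dorin → Oswin → Elspeth, so Oswin sits after Dorin and before Elspeth.
No other ruler is forced both after Dorin and before Elspeth.

Oswin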